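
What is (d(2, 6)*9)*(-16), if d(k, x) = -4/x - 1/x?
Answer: 120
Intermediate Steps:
d(k, x) = -5/x
(d(2, 6)*9)*(-16) = (-5/6*9)*(-16) = (-5*1/6*9)*(-16) = -5/6*9*(-16) = -15/2*(-16) = 120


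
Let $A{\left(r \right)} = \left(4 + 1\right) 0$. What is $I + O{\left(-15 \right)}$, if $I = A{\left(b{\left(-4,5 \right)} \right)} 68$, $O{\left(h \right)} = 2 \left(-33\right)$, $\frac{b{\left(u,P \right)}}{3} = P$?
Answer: $-66$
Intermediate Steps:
$b{\left(u,P \right)} = 3 P$
$A{\left(r \right)} = 0$ ($A{\left(r \right)} = 5 \cdot 0 = 0$)
$O{\left(h \right)} = -66$
$I = 0$ ($I = 0 \cdot 68 = 0$)
$I + O{\left(-15 \right)} = 0 - 66 = -66$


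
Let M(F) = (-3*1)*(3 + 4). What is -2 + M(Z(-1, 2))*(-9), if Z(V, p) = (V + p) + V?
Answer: 187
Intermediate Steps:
Z(V, p) = p + 2*V
M(F) = -21 (M(F) = -3*7 = -21)
-2 + M(Z(-1, 2))*(-9) = -2 - 21*(-9) = -2 + 189 = 187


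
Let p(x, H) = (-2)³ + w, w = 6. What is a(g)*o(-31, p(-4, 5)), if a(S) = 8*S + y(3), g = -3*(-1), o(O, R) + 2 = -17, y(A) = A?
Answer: -513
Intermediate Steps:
p(x, H) = -2 (p(x, H) = (-2)³ + 6 = -8 + 6 = -2)
o(O, R) = -19 (o(O, R) = -2 - 17 = -19)
g = 3
a(S) = 3 + 8*S (a(S) = 8*S + 3 = 3 + 8*S)
a(g)*o(-31, p(-4, 5)) = (3 + 8*3)*(-19) = (3 + 24)*(-19) = 27*(-19) = -513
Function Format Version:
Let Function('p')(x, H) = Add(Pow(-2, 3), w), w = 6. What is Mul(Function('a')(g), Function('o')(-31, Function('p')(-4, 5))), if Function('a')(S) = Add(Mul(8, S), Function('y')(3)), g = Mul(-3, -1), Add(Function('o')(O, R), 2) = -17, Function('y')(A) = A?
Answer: -513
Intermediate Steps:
Function('p')(x, H) = -2 (Function('p')(x, H) = Add(Pow(-2, 3), 6) = Add(-8, 6) = -2)
Function('o')(O, R) = -19 (Function('o')(O, R) = Add(-2, -17) = -19)
g = 3
Function('a')(S) = Add(3, Mul(8, S)) (Function('a')(S) = Add(Mul(8, S), 3) = Add(3, Mul(8, S)))
Mul(Function('a')(g), Function('o')(-31, Function('p')(-4, 5))) = Mul(Add(3, Mul(8, 3)), -19) = Mul(Add(3, 24), -19) = Mul(27, -19) = -513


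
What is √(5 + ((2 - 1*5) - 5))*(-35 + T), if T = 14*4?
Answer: 21*I*√3 ≈ 36.373*I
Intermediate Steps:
T = 56
√(5 + ((2 - 1*5) - 5))*(-35 + T) = √(5 + ((2 - 1*5) - 5))*(-35 + 56) = √(5 + ((2 - 5) - 5))*21 = √(5 + (-3 - 5))*21 = √(5 - 8)*21 = √(-3)*21 = (I*√3)*21 = 21*I*√3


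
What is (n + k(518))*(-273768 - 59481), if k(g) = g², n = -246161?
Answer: -7385797587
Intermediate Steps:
(n + k(518))*(-273768 - 59481) = (-246161 + 518²)*(-273768 - 59481) = (-246161 + 268324)*(-333249) = 22163*(-333249) = -7385797587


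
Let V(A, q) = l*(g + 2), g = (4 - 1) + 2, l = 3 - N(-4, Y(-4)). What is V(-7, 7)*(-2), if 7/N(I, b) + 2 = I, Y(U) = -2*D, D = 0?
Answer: -175/3 ≈ -58.333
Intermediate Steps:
Y(U) = 0 (Y(U) = -2*0 = 0)
N(I, b) = 7/(-2 + I)
l = 25/6 (l = 3 - 7/(-2 - 4) = 3 - 7/(-6) = 3 - 7*(-1)/6 = 3 - 1*(-7/6) = 3 + 7/6 = 25/6 ≈ 4.1667)
g = 5 (g = 3 + 2 = 5)
V(A, q) = 175/6 (V(A, q) = 25*(5 + 2)/6 = (25/6)*7 = 175/6)
V(-7, 7)*(-2) = (175/6)*(-2) = -175/3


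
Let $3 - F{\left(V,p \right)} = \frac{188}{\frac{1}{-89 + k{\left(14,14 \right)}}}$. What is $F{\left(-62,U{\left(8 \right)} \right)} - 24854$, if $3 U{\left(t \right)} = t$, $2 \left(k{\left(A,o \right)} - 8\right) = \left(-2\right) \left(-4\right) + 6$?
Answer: $-10939$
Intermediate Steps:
$k{\left(A,o \right)} = 15$ ($k{\left(A,o \right)} = 8 + \frac{\left(-2\right) \left(-4\right) + 6}{2} = 8 + \frac{8 + 6}{2} = 8 + \frac{1}{2} \cdot 14 = 8 + 7 = 15$)
$U{\left(t \right)} = \frac{t}{3}$
$F{\left(V,p \right)} = 13915$ ($F{\left(V,p \right)} = 3 - \frac{188}{\frac{1}{-89 + 15}} = 3 - \frac{188}{\frac{1}{-74}} = 3 - \frac{188}{- \frac{1}{74}} = 3 - 188 \left(-74\right) = 3 - -13912 = 3 + 13912 = 13915$)
$F{\left(-62,U{\left(8 \right)} \right)} - 24854 = 13915 - 24854 = -10939$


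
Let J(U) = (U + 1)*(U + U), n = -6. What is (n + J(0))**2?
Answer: 36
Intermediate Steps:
J(U) = 2*U*(1 + U) (J(U) = (1 + U)*(2*U) = 2*U*(1 + U))
(n + J(0))**2 = (-6 + 2*0*(1 + 0))**2 = (-6 + 2*0*1)**2 = (-6 + 0)**2 = (-6)**2 = 36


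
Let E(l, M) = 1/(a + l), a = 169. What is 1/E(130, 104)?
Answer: 299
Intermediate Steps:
E(l, M) = 1/(169 + l)
1/E(130, 104) = 1/(1/(169 + 130)) = 1/(1/299) = 299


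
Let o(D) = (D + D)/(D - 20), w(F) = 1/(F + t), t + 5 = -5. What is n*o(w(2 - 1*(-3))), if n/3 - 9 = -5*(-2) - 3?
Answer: 96/101 ≈ 0.95049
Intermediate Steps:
n = 48 (n = 27 + 3*(-5*(-2) - 3) = 27 + 3*(10 - 3) = 27 + 3*7 = 27 + 21 = 48)
t = -10 (t = -5 - 5 = -10)
w(F) = 1/(-10 + F) (w(F) = 1/(F - 10) = 1/(-10 + F))
o(D) = 2*D/(-20 + D) (o(D) = (2*D)/(-20 + D) = 2*D/(-20 + D))
n*o(w(2 - 1*(-3))) = 48*(2/((-10 + (2 - 1*(-3)))*(-20 + 1/(-10 + (2 - 1*(-3)))))) = 48*(2/((-10 + (2 + 3))*(-20 + 1/(-10 + (2 + 3))))) = 48*(2/((-10 + 5)*(-20 + 1/(-10 + 5)))) = 48*(2/(-5*(-20 + 1/(-5)))) = 48*(2*(-1/5)/(-20 - 1/5)) = 48*(2*(-1/5)/(-101/5)) = 48*(2*(-1/5)*(-5/101)) = 48*(2/101) = 96/101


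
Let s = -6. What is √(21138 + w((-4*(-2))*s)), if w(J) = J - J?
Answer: √21138 ≈ 145.39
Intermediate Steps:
w(J) = 0
√(21138 + w((-4*(-2))*s)) = √(21138 + 0) = √21138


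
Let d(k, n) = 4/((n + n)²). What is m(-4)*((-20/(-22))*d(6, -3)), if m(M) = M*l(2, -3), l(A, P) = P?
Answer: 40/33 ≈ 1.2121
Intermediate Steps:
d(k, n) = n⁻² (d(k, n) = 4/((2*n)²) = 4/((4*n²)) = 4*(1/(4*n²)) = n⁻²)
m(M) = -3*M (m(M) = M*(-3) = -3*M)
m(-4)*((-20/(-22))*d(6, -3)) = (-3*(-4))*(-20/(-22)/(-3)²) = 12*(-20*(-1/22)*(⅑)) = 12*((10/11)*(⅑)) = 12*(10/99) = 40/33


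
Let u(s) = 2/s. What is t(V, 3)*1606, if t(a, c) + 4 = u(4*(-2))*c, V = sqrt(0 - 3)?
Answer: -15257/2 ≈ -7628.5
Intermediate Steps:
V = I*sqrt(3) (V = sqrt(-3) = I*sqrt(3) ≈ 1.732*I)
t(a, c) = -4 - c/4 (t(a, c) = -4 + (2/((4*(-2))))*c = -4 + (2/(-8))*c = -4 + (2*(-1/8))*c = -4 - c/4)
t(V, 3)*1606 = (-4 - 1/4*3)*1606 = (-4 - 3/4)*1606 = -19/4*1606 = -15257/2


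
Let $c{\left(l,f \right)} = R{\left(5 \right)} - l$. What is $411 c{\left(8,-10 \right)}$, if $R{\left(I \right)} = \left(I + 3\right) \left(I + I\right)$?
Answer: $29592$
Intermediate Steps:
$R{\left(I \right)} = 2 I \left(3 + I\right)$ ($R{\left(I \right)} = \left(3 + I\right) 2 I = 2 I \left(3 + I\right)$)
$c{\left(l,f \right)} = 80 - l$ ($c{\left(l,f \right)} = 2 \cdot 5 \left(3 + 5\right) - l = 2 \cdot 5 \cdot 8 - l = 80 - l$)
$411 c{\left(8,-10 \right)} = 411 \left(80 - 8\right) = 411 \cdot 72 = 29592$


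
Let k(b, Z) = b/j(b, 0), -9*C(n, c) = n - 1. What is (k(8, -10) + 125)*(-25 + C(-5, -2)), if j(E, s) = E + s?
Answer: -3066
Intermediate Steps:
C(n, c) = 1/9 - n/9 (C(n, c) = -(n - 1)/9 = -(-1 + n)/9 = 1/9 - n/9)
k(b, Z) = 1 (k(b, Z) = b/(b + 0) = b/b = 1)
(k(8, -10) + 125)*(-25 + C(-5, -2)) = (1 + 125)*(-25 + (1/9 - 1/9*(-5))) = 126*(-25 + (1/9 + 5/9)) = 126*(-25 + 2/3) = 126*(-73/3) = -3066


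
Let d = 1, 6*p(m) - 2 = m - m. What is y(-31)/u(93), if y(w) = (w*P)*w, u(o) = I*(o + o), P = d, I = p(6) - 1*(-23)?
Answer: 31/140 ≈ 0.22143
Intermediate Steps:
p(m) = ⅓ (p(m) = ⅓ + (m - m)/6 = ⅓ + (⅙)*0 = ⅓ + 0 = ⅓)
I = 70/3 (I = ⅓ - 1*(-23) = ⅓ + 23 = 70/3 ≈ 23.333)
P = 1
u(o) = 140*o/3 (u(o) = 70*(o + o)/3 = 70*(2*o)/3 = 140*o/3)
y(w) = w² (y(w) = (w*1)*w = w*w = w²)
y(-31)/u(93) = (-31)²/(((140/3)*93)) = 961/4340 = 961*(1/4340) = 31/140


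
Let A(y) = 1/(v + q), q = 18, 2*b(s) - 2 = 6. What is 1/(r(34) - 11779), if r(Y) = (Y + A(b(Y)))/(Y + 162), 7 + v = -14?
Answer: -588/6925951 ≈ -8.4898e-5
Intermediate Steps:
v = -21 (v = -7 - 14 = -21)
b(s) = 4 (b(s) = 1 + (½)*6 = 1 + 3 = 4)
A(y) = -⅓ (A(y) = 1/(-21 + 18) = 1/(-3) = -⅓)
r(Y) = (-⅓ + Y)/(162 + Y) (r(Y) = (Y - ⅓)/(Y + 162) = (-⅓ + Y)/(162 + Y))
1/(r(34) - 11779) = 1/((-⅓ + 34)/(162 + 34) - 11779) = 1/((101/3)/196 - 11779) = 1/((1/196)*(101/3) - 11779) = 1/(101/588 - 11779) = 1/(-6925951/588) = -588/6925951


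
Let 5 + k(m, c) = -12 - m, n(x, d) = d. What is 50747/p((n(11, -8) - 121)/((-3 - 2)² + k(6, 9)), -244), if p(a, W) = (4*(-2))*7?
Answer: -50747/56 ≈ -906.20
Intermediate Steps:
k(m, c) = -17 - m (k(m, c) = -5 + (-12 - m) = -17 - m)
p(a, W) = -56 (p(a, W) = -8*7 = -56)
50747/p((n(11, -8) - 121)/((-3 - 2)² + k(6, 9)), -244) = 50747/(-56) = 50747*(-1/56) = -50747/56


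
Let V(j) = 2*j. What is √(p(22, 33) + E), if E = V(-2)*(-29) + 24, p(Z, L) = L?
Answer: √173 ≈ 13.153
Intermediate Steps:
E = 140 (E = (2*(-2))*(-29) + 24 = -4*(-29) + 24 = 116 + 24 = 140)
√(p(22, 33) + E) = √(33 + 140) = √173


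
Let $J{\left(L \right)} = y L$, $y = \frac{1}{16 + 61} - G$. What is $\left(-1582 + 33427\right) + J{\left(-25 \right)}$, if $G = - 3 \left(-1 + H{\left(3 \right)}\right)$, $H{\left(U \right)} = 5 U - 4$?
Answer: $\frac{2394290}{77} \approx 31095.0$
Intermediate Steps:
$H{\left(U \right)} = -4 + 5 U$
$G = -30$ ($G = - 3 \left(-1 + \left(-4 + 5 \cdot 3\right)\right) = - 3 \left(-1 + \left(-4 + 15\right)\right) = - 3 \left(-1 + 11\right) = \left(-3\right) 10 = -30$)
$y = \frac{2311}{77}$ ($y = \frac{1}{16 + 61} - -30 = \frac{1}{77} + 30 = \frac{2311}{77} \approx 30.013$)
$J{\left(L \right)} = \frac{2311 L}{77}$
$\left(-1582 + 33427\right) + J{\left(-25 \right)} = \left(-1582 + 33427\right) + \frac{2311}{77} \left(-25\right) = 31845 - \frac{57775}{77} = \frac{2394290}{77}$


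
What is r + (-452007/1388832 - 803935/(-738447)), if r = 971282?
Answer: 332042344662188573/341859607968 ≈ 9.7128e+5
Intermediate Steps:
r + (-452007/1388832 - 803935/(-738447)) = 971282 + (-452007/1388832 - 803935/(-738447)) = 971282 + (-452007*1/1388832 - 803935*(-1/738447)) = 971282 + (-150669/462944 + 803935/738447) = 971282 + 260915813597/341859607968 = 332042344662188573/341859607968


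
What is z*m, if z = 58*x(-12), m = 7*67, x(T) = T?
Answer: -326424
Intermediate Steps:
m = 469
z = -696 (z = 58*(-12) = -696)
z*m = -696*469 = -326424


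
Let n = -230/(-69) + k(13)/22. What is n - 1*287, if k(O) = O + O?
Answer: -9322/33 ≈ -282.48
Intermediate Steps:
k(O) = 2*O
n = 149/33 (n = -230/(-69) + (2*13)/22 = -230*(-1/69) + 26*(1/22) = 10/3 + 13/11 = 149/33 ≈ 4.5152)
n - 1*287 = 149/33 - 1*287 = 149/33 - 287 = -9322/33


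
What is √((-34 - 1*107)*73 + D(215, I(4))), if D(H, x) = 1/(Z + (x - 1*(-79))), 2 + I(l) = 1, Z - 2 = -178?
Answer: I*√2017430/14 ≈ 101.45*I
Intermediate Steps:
Z = -176 (Z = 2 - 178 = -176)
I(l) = -1 (I(l) = -2 + 1 = -1)
D(H, x) = 1/(-97 + x) (D(H, x) = 1/(-176 + (x - 1*(-79))) = 1/(-176 + (x + 79)) = 1/(-176 + (79 + x)) = 1/(-97 + x))
√((-34 - 1*107)*73 + D(215, I(4))) = √((-34 - 1*107)*73 + 1/(-97 - 1)) = √((-34 - 107)*73 + 1/(-98)) = √(-141*73 - 1/98) = √(-10293 - 1/98) = √(-1008715/98) = I*√2017430/14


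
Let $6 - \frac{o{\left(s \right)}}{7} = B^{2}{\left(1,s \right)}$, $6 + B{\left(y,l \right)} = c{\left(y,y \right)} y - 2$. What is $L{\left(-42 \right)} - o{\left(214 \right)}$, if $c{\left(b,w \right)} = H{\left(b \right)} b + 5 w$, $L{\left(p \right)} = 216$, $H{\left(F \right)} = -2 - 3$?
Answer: $622$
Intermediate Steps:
$H{\left(F \right)} = -5$
$c{\left(b,w \right)} = - 5 b + 5 w$
$B{\left(y,l \right)} = -8$ ($B{\left(y,l \right)} = -6 + \left(\left(- 5 y + 5 y\right) y - 2\right) = -6 - \left(2 + 0 y\right) = -6 + \left(0 - 2\right) = -6 - 2 = -8$)
$o{\left(s \right)} = -406$ ($o{\left(s \right)} = 42 - 7 \left(-8\right)^{2} = 42 - 448 = -406$)
$L{\left(-42 \right)} - o{\left(214 \right)} = 216 - -406 = 216 + 406 = 622$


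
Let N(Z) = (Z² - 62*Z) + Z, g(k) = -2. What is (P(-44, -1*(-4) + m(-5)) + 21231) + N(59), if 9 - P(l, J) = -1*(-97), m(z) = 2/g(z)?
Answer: 21025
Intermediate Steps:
m(z) = -1 (m(z) = 2/(-2) = 2*(-½) = -1)
N(Z) = Z² - 61*Z
P(l, J) = -88 (P(l, J) = 9 - (-1)*(-97) = 9 - 1*97 = 9 - 97 = -88)
(P(-44, -1*(-4) + m(-5)) + 21231) + N(59) = (-88 + 21231) + 59*(-61 + 59) = 21143 + 59*(-2) = 21143 - 118 = 21025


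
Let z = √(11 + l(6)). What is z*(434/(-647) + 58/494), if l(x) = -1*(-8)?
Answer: -88435*√19/159809 ≈ -2.4121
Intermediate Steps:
l(x) = 8
z = √19 (z = √(11 + 8) = √19 ≈ 4.3589)
z*(434/(-647) + 58/494) = √19*(434/(-647) + 58/494) = √19*(434*(-1/647) + 58*(1/494)) = √19*(-434/647 + 29/247) = √19*(-88435/159809) = -88435*√19/159809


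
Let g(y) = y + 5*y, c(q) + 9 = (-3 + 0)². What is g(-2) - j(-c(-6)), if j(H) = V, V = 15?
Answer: -27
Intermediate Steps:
c(q) = 0 (c(q) = -9 + (-3 + 0)² = -9 + (-3)² = -9 + 9 = 0)
j(H) = 15
g(y) = 6*y
g(-2) - j(-c(-6)) = 6*(-2) - 1*15 = -12 - 15 = -27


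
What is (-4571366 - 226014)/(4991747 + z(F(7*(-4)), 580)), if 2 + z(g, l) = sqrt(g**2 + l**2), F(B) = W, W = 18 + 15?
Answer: -5986824407025/6229379451884 + 1199345*sqrt(337489)/6229379451884 ≈ -0.96095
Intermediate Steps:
W = 33
F(B) = 33
z(g, l) = -2 + sqrt(g**2 + l**2)
(-4571366 - 226014)/(4991747 + z(F(7*(-4)), 580)) = (-4571366 - 226014)/(4991747 + (-2 + sqrt(33**2 + 580**2))) = -4797380/(4991747 + (-2 + sqrt(1089 + 336400))) = -4797380/(4991747 + (-2 + sqrt(337489))) = -4797380/(4991745 + sqrt(337489))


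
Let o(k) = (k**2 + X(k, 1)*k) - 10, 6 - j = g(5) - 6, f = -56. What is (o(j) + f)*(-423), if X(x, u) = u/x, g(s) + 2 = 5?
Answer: -6768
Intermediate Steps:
g(s) = 3 (g(s) = -2 + 5 = 3)
j = 9 (j = 6 - (3 - 6) = 6 - 1*(-3) = 6 + 3 = 9)
X(x, u) = u/x
o(k) = -9 + k**2 (o(k) = (k**2 + (1/k)*k) - 10 = (k**2 + k/k) - 10 = (k**2 + 1) - 10 = (1 + k**2) - 10 = -9 + k**2)
(o(j) + f)*(-423) = ((-9 + 9**2) - 56)*(-423) = ((-9 + 81) - 56)*(-423) = (72 - 56)*(-423) = 16*(-423) = -6768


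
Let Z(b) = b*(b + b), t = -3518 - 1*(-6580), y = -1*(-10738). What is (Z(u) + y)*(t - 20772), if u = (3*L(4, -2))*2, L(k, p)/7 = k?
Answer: -1189864060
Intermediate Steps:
L(k, p) = 7*k
y = 10738
t = 3062 (t = -3518 + 6580 = 3062)
u = 168 (u = (3*(7*4))*2 = (3*28)*2 = 84*2 = 168)
Z(b) = 2*b² (Z(b) = b*(2*b) = 2*b²)
(Z(u) + y)*(t - 20772) = (2*168² + 10738)*(3062 - 20772) = (2*28224 + 10738)*(-17710) = (56448 + 10738)*(-17710) = 67186*(-17710) = -1189864060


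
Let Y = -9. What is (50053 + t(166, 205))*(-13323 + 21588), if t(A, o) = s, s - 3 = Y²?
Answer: 414382305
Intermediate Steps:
s = 84 (s = 3 + (-9)² = 3 + 81 = 84)
t(A, o) = 84
(50053 + t(166, 205))*(-13323 + 21588) = (50053 + 84)*(-13323 + 21588) = 50137*8265 = 414382305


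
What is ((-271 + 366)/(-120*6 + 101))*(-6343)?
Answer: 602585/619 ≈ 973.48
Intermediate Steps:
((-271 + 366)/(-120*6 + 101))*(-6343) = (95/(-720 + 101))*(-6343) = (95/(-619))*(-6343) = (95*(-1/619))*(-6343) = -95/619*(-6343) = 602585/619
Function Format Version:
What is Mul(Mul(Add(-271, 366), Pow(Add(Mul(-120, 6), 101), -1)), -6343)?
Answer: Rational(602585, 619) ≈ 973.48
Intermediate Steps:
Mul(Mul(Add(-271, 366), Pow(Add(Mul(-120, 6), 101), -1)), -6343) = Mul(Mul(95, Pow(Add(-720, 101), -1)), -6343) = Mul(Mul(95, Pow(-619, -1)), -6343) = Mul(Mul(95, Rational(-1, 619)), -6343) = Mul(Rational(-95, 619), -6343) = Rational(602585, 619)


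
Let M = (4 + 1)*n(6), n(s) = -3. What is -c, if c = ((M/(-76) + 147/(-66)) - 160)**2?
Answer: -18348598849/698896 ≈ -26254.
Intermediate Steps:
M = -15 (M = (4 + 1)*(-3) = 5*(-3) = -15)
c = 18348598849/698896 (c = ((-15/(-76) + 147/(-66)) - 160)**2 = ((-15*(-1/76) + 147*(-1/66)) - 160)**2 = ((15/76 - 49/22) - 160)**2 = (-1697/836 - 160)**2 = (-135457/836)**2 = 18348598849/698896 ≈ 26254.)
-c = -1*18348598849/698896 = -18348598849/698896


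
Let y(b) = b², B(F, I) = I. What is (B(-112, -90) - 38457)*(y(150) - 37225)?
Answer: 567604575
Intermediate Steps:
(B(-112, -90) - 38457)*(y(150) - 37225) = (-90 - 38457)*(150² - 37225) = -38547*(22500 - 37225) = -38547*(-14725) = 567604575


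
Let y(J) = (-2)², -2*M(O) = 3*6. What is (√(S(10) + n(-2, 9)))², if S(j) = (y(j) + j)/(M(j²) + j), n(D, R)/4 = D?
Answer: 6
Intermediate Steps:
M(O) = -9 (M(O) = -3*6/2 = -½*18 = -9)
n(D, R) = 4*D
y(J) = 4
S(j) = (4 + j)/(-9 + j)
(√(S(10) + n(-2, 9)))² = (√((4 + 10)/(-9 + 10) + 4*(-2)))² = (√(14/1 - 8))² = (√(1*14 - 8))² = (√(14 - 8))² = (√6)² = 6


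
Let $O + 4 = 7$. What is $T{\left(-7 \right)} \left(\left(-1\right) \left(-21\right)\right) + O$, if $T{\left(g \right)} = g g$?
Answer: $1032$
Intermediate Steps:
$O = 3$ ($O = -4 + 7 = 3$)
$T{\left(g \right)} = g^{2}$
$T{\left(-7 \right)} \left(\left(-1\right) \left(-21\right)\right) + O = \left(-7\right)^{2} \left(\left(-1\right) \left(-21\right)\right) + 3 = 49 \cdot 21 + 3 = 1029 + 3 = 1032$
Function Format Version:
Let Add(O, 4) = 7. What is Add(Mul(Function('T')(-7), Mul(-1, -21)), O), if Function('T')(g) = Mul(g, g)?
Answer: 1032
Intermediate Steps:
O = 3 (O = Add(-4, 7) = 3)
Function('T')(g) = Pow(g, 2)
Add(Mul(Function('T')(-7), Mul(-1, -21)), O) = Add(Mul(Pow(-7, 2), Mul(-1, -21)), 3) = Add(Mul(49, 21), 3) = Add(1029, 3) = 1032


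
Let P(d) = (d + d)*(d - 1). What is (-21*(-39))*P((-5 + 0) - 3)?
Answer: 117936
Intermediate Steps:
P(d) = 2*d*(-1 + d) (P(d) = (2*d)*(-1 + d) = 2*d*(-1 + d))
(-21*(-39))*P((-5 + 0) - 3) = (-21*(-39))*(2*((-5 + 0) - 3)*(-1 + ((-5 + 0) - 3))) = 819*(2*(-5 - 3)*(-1 + (-5 - 3))) = 819*(2*(-8)*(-1 - 8)) = 819*(2*(-8)*(-9)) = 819*144 = 117936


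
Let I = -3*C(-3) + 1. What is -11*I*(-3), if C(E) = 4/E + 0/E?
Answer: 165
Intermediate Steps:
C(E) = 4/E (C(E) = 4/E + 0 = 4/E)
I = 5 (I = -12/(-3) + 1 = -12*(-1)/3 + 1 = -3*(-4/3) + 1 = 4 + 1 = 5)
-11*I*(-3) = -11*5*(-3) = -55*(-3) = 165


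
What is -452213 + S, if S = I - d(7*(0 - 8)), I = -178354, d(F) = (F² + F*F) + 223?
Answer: -637062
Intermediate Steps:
d(F) = 223 + 2*F² (d(F) = (F² + F²) + 223 = 2*F² + 223 = 223 + 2*F²)
S = -184849 (S = -178354 - (223 + 2*(7*(0 - 8))²) = -178354 - (223 + 2*(7*(-8))²) = -178354 - (223 + 2*(-56)²) = -178354 - (223 + 2*3136) = -178354 - (223 + 6272) = -178354 - 1*6495 = -178354 - 6495 = -184849)
-452213 + S = -452213 - 184849 = -637062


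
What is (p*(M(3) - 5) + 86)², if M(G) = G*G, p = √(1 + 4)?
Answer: 7476 + 688*√5 ≈ 9014.4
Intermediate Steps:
p = √5 ≈ 2.2361
M(G) = G²
(p*(M(3) - 5) + 86)² = (√5*(3² - 5) + 86)² = (√5*(9 - 5) + 86)² = (√5*4 + 86)² = (4*√5 + 86)² = (86 + 4*√5)²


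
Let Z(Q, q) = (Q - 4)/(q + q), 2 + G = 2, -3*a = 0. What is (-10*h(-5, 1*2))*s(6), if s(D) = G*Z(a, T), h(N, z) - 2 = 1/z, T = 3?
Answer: 0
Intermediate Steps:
a = 0 (a = -⅓*0 = 0)
G = 0 (G = -2 + 2 = 0)
Z(Q, q) = (-4 + Q)/(2*q) (Z(Q, q) = (-4 + Q)/((2*q)) = (-4 + Q)*(1/(2*q)) = (-4 + Q)/(2*q))
h(N, z) = 2 + 1/z
s(D) = 0 (s(D) = 0*((½)*(-4 + 0)/3) = 0*((½)*(⅓)*(-4)) = 0*(-⅔) = 0)
(-10*h(-5, 1*2))*s(6) = -10*(2 + 1/(1*2))*0 = -10*(2 + 1/2)*0 = -10*(2 + ½)*0 = -10*5/2*0 = -25*0 = 0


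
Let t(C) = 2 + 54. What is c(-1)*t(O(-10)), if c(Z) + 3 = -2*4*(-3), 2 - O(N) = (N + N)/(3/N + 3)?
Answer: 1176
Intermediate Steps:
O(N) = 2 - 2*N/(3 + 3/N) (O(N) = 2 - (N + N)/(3/N + 3) = 2 - 2*N/(3 + 3/N))
c(Z) = 21 (c(Z) = -3 - 2*4*(-3) = -3 - 8*(-3) = -3 + 24 = 21)
t(C) = 56
c(-1)*t(O(-10)) = 21*56 = 1176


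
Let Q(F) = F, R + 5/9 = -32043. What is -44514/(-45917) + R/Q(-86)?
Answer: 6638274650/17769879 ≈ 373.57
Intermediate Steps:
R = -288392/9 (R = -5/9 - 32043 = -288392/9 ≈ -32044.)
-44514/(-45917) + R/Q(-86) = -44514/(-45917) - 288392/9/(-86) = -44514*(-1/45917) - 288392/9*(-1/86) = 44514/45917 + 144196/387 = 6638274650/17769879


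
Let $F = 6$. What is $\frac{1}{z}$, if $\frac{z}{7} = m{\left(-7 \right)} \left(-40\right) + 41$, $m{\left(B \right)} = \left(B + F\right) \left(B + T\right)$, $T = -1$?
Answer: $- \frac{1}{1953} \approx -0.00051203$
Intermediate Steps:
$m{\left(B \right)} = \left(-1 + B\right) \left(6 + B\right)$ ($m{\left(B \right)} = \left(B + 6\right) \left(B - 1\right) = \left(6 + B\right) \left(-1 + B\right) = \left(-1 + B\right) \left(6 + B\right)$)
$z = -1953$ ($z = 7 \left(\left(-6 + \left(-7\right)^{2} + 5 \left(-7\right)\right) \left(-40\right) + 41\right) = 7 \left(\left(-6 + 49 - 35\right) \left(-40\right) + 41\right) = 7 \left(8 \left(-40\right) + 41\right) = 7 \left(-320 + 41\right) = 7 \left(-279\right) = -1953$)
$\frac{1}{z} = \frac{1}{-1953} = - \frac{1}{1953}$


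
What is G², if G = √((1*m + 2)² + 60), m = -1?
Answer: 61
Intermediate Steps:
G = √61 (G = √((1*(-1) + 2)² + 60) = √((-1 + 2)² + 60) = √(1² + 60) = √(1 + 60) = √61 ≈ 7.8102)
G² = (√61)² = 61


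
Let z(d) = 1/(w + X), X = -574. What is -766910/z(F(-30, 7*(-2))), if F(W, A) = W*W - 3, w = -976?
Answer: 1188710500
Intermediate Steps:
F(W, A) = -3 + W**2 (F(W, A) = W**2 - 3 = -3 + W**2)
z(d) = -1/1550 (z(d) = 1/(-976 - 574) = 1/(-1550) = -1/1550)
-766910/z(F(-30, 7*(-2))) = -766910/(-1/1550) = -766910*(-1550) = 1188710500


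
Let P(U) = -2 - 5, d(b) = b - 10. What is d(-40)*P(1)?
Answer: 350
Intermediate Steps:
d(b) = -10 + b
P(U) = -7
d(-40)*P(1) = (-10 - 40)*(-7) = -50*(-7) = 350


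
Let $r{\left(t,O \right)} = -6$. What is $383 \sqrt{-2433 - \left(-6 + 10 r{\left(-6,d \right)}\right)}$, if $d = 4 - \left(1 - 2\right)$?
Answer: $1149 i \sqrt{263} \approx 18634.0 i$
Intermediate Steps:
$d = 5$ ($d = 4 - \left(1 - 2\right) = 4 - -1 = 4 + 1 = 5$)
$383 \sqrt{-2433 - \left(-6 + 10 r{\left(-6,d \right)}\right)} = 383 \sqrt{-2433 + \left(6 - -60\right)} = 383 \sqrt{-2433 + \left(6 + 60\right)} = 383 \sqrt{-2433 + 66} = 383 \sqrt{-2367} = 383 \cdot 3 i \sqrt{263} = 1149 i \sqrt{263}$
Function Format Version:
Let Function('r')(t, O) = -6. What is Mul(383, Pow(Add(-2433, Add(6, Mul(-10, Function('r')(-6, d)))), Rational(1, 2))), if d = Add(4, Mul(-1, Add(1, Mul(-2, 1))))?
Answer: Mul(1149, I, Pow(263, Rational(1, 2))) ≈ Mul(18634., I)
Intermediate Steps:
d = 5 (d = Add(4, Mul(-1, Add(1, -2))) = Add(4, Mul(-1, -1)) = Add(4, 1) = 5)
Mul(383, Pow(Add(-2433, Add(6, Mul(-10, Function('r')(-6, d)))), Rational(1, 2))) = Mul(383, Pow(Add(-2433, Add(6, Mul(-10, -6))), Rational(1, 2))) = Mul(383, Pow(Add(-2433, Add(6, 60)), Rational(1, 2))) = Mul(383, Pow(Add(-2433, 66), Rational(1, 2))) = Mul(383, Pow(-2367, Rational(1, 2))) = Mul(383, Mul(3, I, Pow(263, Rational(1, 2)))) = Mul(1149, I, Pow(263, Rational(1, 2)))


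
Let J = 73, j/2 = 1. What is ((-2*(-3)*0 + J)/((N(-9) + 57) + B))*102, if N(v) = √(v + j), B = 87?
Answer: 1072224/20743 - 7446*I*√7/20743 ≈ 51.691 - 0.94973*I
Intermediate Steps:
j = 2 (j = 2*1 = 2)
N(v) = √(2 + v) (N(v) = √(v + 2) = √(2 + v))
((-2*(-3)*0 + J)/((N(-9) + 57) + B))*102 = ((-2*(-3)*0 + 73)/((√(2 - 9) + 57) + 87))*102 = ((6*0 + 73)/((√(-7) + 57) + 87))*102 = ((0 + 73)/((I*√7 + 57) + 87))*102 = (73/((57 + I*√7) + 87))*102 = (73/(144 + I*√7))*102 = 7446/(144 + I*√7)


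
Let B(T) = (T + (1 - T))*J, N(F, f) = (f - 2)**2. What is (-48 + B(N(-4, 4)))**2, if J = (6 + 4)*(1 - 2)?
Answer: 3364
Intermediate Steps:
N(F, f) = (-2 + f)**2
J = -10 (J = 10*(-1) = -10)
B(T) = -10 (B(T) = (T + (1 - T))*(-10) = 1*(-10) = -10)
(-48 + B(N(-4, 4)))**2 = (-48 - 10)**2 = (-58)**2 = 3364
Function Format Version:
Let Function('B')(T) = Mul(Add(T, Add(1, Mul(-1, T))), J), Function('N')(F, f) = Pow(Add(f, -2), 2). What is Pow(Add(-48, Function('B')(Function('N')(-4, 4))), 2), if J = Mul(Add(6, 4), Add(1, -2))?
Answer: 3364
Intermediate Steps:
Function('N')(F, f) = Pow(Add(-2, f), 2)
J = -10 (J = Mul(10, -1) = -10)
Function('B')(T) = -10 (Function('B')(T) = Mul(Add(T, Add(1, Mul(-1, T))), -10) = Mul(1, -10) = -10)
Pow(Add(-48, Function('B')(Function('N')(-4, 4))), 2) = Pow(Add(-48, -10), 2) = Pow(-58, 2) = 3364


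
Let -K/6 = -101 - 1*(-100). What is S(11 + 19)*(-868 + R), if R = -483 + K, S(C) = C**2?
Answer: -1210500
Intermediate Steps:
K = 6 (K = -6*(-101 - 1*(-100)) = -6*(-101 + 100) = -6*(-1) = 6)
R = -477 (R = -483 + 6 = -477)
S(11 + 19)*(-868 + R) = (11 + 19)**2*(-868 - 477) = 30**2*(-1345) = 900*(-1345) = -1210500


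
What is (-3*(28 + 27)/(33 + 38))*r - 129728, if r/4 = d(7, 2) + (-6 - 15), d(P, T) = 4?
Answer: -9199468/71 ≈ -1.2957e+5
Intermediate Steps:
r = -68 (r = 4*(4 + (-6 - 15)) = 4*(4 - 21) = 4*(-17) = -68)
(-3*(28 + 27)/(33 + 38))*r - 129728 = -3*(28 + 27)/(33 + 38)*(-68) - 129728 = -165/71*(-68) - 129728 = 11220/71 - 129728 = -9199468/71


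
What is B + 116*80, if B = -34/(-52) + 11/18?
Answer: 1085908/117 ≈ 9281.3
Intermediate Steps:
B = 148/117 (B = -34*(-1/52) + 11*(1/18) = 17/26 + 11/18 = 148/117 ≈ 1.2650)
B + 116*80 = 148/117 + 116*80 = 148/117 + 9280 = 1085908/117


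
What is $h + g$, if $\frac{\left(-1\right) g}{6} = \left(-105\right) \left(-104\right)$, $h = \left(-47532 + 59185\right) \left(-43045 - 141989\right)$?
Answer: $-2156266722$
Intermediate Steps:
$h = -2156201202$ ($h = 11653 \left(-185034\right) = -2156201202$)
$g = -65520$ ($g = - 6 \left(\left(-105\right) \left(-104\right)\right) = \left(-6\right) 10920 = -65520$)
$h + g = -2156201202 - 65520 = -2156266722$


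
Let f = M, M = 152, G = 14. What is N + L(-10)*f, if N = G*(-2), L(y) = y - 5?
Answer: -2308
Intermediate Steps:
f = 152
L(y) = -5 + y
N = -28 (N = 14*(-2) = -28)
N + L(-10)*f = -28 + (-5 - 10)*152 = -28 - 15*152 = -28 - 2280 = -2308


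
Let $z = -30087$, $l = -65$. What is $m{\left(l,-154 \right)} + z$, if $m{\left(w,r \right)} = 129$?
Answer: $-29958$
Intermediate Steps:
$m{\left(l,-154 \right)} + z = 129 - 30087 = -29958$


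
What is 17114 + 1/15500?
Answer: 265267001/15500 ≈ 17114.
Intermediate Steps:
17114 + 1/15500 = 265267001/15500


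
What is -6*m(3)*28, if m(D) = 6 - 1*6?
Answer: 0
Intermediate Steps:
m(D) = 0 (m(D) = 6 - 6 = 0)
-6*m(3)*28 = -6*0*28 = 0*28 = 0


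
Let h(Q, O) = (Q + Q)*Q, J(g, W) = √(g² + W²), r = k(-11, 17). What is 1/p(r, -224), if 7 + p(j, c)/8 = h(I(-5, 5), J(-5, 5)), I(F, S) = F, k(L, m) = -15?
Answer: 1/344 ≈ 0.0029070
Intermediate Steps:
r = -15
J(g, W) = √(W² + g²)
h(Q, O) = 2*Q² (h(Q, O) = (2*Q)*Q = 2*Q²)
p(j, c) = 344 (p(j, c) = -56 + 8*(2*(-5)²) = -56 + 8*(2*25) = -56 + 8*50 = -56 + 400 = 344)
1/p(r, -224) = 1/344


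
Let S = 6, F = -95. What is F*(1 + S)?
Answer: -665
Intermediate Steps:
F*(1 + S) = -95*(1 + 6) = -95*7 = -665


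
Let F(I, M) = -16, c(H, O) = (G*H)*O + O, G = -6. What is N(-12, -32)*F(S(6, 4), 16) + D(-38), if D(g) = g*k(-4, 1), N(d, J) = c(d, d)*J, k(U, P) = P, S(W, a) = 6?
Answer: -448550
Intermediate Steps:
c(H, O) = O - 6*H*O (c(H, O) = (-6*H)*O + O = -6*H*O + O = O - 6*H*O)
N(d, J) = J*d*(1 - 6*d) (N(d, J) = (d*(1 - 6*d))*J = J*d*(1 - 6*d))
D(g) = g (D(g) = g*1 = g)
N(-12, -32)*F(S(6, 4), 16) + D(-38) = -32*(-12)*(1 - 6*(-12))*(-16) - 38 = -32*(-12)*(1 + 72)*(-16) - 38 = -32*(-12)*73*(-16) - 38 = 28032*(-16) - 38 = -448512 - 38 = -448550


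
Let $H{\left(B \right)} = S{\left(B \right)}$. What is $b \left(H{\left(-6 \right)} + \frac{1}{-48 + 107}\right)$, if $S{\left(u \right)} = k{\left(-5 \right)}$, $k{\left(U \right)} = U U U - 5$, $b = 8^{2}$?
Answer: $- \frac{490816}{59} \approx -8318.9$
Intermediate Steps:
$b = 64$
$k{\left(U \right)} = -5 + U^{3}$ ($k{\left(U \right)} = U^{2} U - 5 = U^{3} - 5 = -5 + U^{3}$)
$S{\left(u \right)} = -130$ ($S{\left(u \right)} = -5 + \left(-5\right)^{3} = -5 - 125 = -130$)
$H{\left(B \right)} = -130$
$b \left(H{\left(-6 \right)} + \frac{1}{-48 + 107}\right) = 64 \left(-130 + \frac{1}{-48 + 107}\right) = 64 \left(-130 + \frac{1}{59}\right) = 64 \left(- \frac{7669}{59}\right) = - \frac{490816}{59}$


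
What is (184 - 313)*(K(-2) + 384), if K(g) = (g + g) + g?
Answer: -48762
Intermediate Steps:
K(g) = 3*g (K(g) = 2*g + g = 3*g)
(184 - 313)*(K(-2) + 384) = (184 - 313)*(3*(-2) + 384) = -129*(-6 + 384) = -129*378 = -48762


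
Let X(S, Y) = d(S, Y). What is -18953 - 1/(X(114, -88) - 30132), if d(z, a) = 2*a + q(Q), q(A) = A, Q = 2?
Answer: -574389617/30306 ≈ -18953.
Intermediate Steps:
d(z, a) = 2 + 2*a (d(z, a) = 2*a + 2 = 2 + 2*a)
X(S, Y) = 2 + 2*Y
-18953 - 1/(X(114, -88) - 30132) = -18953 - 1/((2 + 2*(-88)) - 30132) = -18953 - 1/((2 - 176) - 30132) = -18953 - 1/(-174 - 30132) = -18953 - 1/(-30306) = -18953 - 1*(-1/30306) = -18953 + 1/30306 = -574389617/30306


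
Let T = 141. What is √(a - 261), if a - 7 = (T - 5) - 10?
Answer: 8*I*√2 ≈ 11.314*I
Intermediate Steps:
a = 133 (a = 7 + ((141 - 5) - 10) = 7 + (136 - 10) = 7 + 126 = 133)
√(a - 261) = √(133 - 261) = √(-128) = 8*I*√2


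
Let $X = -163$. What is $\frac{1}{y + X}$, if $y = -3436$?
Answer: $- \frac{1}{3599} \approx -0.00027785$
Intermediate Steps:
$\frac{1}{y + X} = \frac{1}{-3436 - 163} = \frac{1}{-3599} = - \frac{1}{3599}$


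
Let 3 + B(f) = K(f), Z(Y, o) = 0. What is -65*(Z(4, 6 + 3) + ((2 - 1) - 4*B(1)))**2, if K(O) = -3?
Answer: -40625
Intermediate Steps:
B(f) = -6 (B(f) = -3 - 3 = -6)
-65*(Z(4, 6 + 3) + ((2 - 1) - 4*B(1)))**2 = -65*(0 + ((2 - 1) - 4*(-6)))**2 = -65*(0 + (1 + 24))**2 = -65*(0 + 25)**2 = -65*25**2 = -65*625 = -40625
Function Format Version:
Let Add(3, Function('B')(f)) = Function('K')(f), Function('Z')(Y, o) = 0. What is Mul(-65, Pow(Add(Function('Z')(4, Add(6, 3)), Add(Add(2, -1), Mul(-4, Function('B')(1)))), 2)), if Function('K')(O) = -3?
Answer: -40625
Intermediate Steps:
Function('B')(f) = -6 (Function('B')(f) = Add(-3, -3) = -6)
Mul(-65, Pow(Add(Function('Z')(4, Add(6, 3)), Add(Add(2, -1), Mul(-4, Function('B')(1)))), 2)) = Mul(-65, Pow(Add(0, Add(Add(2, -1), Mul(-4, -6))), 2)) = Mul(-65, Pow(Add(0, Add(1, 24)), 2)) = Mul(-65, Pow(Add(0, 25), 2)) = Mul(-65, Pow(25, 2)) = Mul(-65, 625) = -40625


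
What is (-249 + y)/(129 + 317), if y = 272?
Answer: 23/446 ≈ 0.051570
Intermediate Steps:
(-249 + y)/(129 + 317) = (-249 + 272)/(129 + 317) = 23/446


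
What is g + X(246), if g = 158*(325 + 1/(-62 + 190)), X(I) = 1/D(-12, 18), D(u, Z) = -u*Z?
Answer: 88734941/1728 ≈ 51351.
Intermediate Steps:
D(u, Z) = -Z*u
X(I) = 1/216 (X(I) = 1/(-1*18*(-12)) = 1/216)
g = 3286479/64 (g = 158*(325 + 1/128) = 158*(41601/128) = 3286479/64 ≈ 51351.)
g + X(246) = 3286479/64 + 1/216 = 88734941/1728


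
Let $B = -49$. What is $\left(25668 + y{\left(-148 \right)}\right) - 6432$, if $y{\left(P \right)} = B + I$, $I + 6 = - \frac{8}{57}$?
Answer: $\frac{1093309}{57} \approx 19181.0$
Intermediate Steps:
$I = - \frac{350}{57}$ ($I = -6 - \frac{8}{57} = - \frac{350}{57} \approx -6.1404$)
$y{\left(P \right)} = - \frac{3143}{57}$ ($y{\left(P \right)} = -49 - \frac{350}{57} = - \frac{3143}{57}$)
$\left(25668 + y{\left(-148 \right)}\right) - 6432 = \left(25668 - \frac{3143}{57}\right) - 6432 = \frac{1459933}{57} - 6432 = \frac{1093309}{57}$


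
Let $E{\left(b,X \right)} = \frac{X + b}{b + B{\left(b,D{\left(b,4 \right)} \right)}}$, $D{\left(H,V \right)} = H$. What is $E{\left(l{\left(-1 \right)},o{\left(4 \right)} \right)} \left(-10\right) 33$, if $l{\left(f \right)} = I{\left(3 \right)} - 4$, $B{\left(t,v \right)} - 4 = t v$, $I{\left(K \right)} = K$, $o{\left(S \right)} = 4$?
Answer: $- \frac{495}{2} \approx -247.5$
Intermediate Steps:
$B{\left(t,v \right)} = 4 + t v$
$l{\left(f \right)} = -1$ ($l{\left(f \right)} = 3 - 4 = -1$)
$E{\left(b,X \right)} = \frac{X + b}{4 + b + b^{2}}$ ($E{\left(b,X \right)} = \frac{X + b}{b + \left(4 + b b\right)} = \frac{X + b}{b + \left(4 + b^{2}\right)} = \frac{X + b}{4 + b + b^{2}}$)
$E{\left(l{\left(-1 \right)},o{\left(4 \right)} \right)} \left(-10\right) 33 = \frac{4 - 1}{4 - 1 + \left(-1\right)^{2}} \left(-10\right) 33 = \frac{1}{4 - 1 + 1} \cdot 3 \left(-10\right) 33 = \frac{1}{4} \cdot 3 \left(-10\right) 33 = \frac{3}{4} \left(-10\right) 33 = \left(- \frac{15}{2}\right) 33 = - \frac{495}{2}$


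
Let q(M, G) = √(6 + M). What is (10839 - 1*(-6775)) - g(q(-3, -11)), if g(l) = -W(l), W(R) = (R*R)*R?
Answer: 17614 + 3*√3 ≈ 17619.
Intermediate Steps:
W(R) = R³ (W(R) = R²*R = R³)
g(l) = -l³
(10839 - 1*(-6775)) - g(q(-3, -11)) = (10839 - 1*(-6775)) - (-1)*(√(6 - 3))³ = (10839 + 6775) - (-1)*(√3)³ = 17614 - (-1)*3*√3 = 17614 - (-3)*√3 = 17614 + 3*√3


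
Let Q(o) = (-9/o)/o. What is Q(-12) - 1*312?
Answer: -4993/16 ≈ -312.06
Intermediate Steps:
Q(o) = -9/o²
Q(-12) - 1*312 = -9/(-12)² - 1*312 = -9*1/144 - 312 = -1/16 - 312 = -4993/16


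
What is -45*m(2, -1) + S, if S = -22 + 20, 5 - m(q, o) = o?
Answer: -272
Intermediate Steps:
m(q, o) = 5 - o
S = -2
-45*m(2, -1) + S = -45*(5 - 1*(-1)) - 2 = -45*(5 + 1) - 2 = -45*6 - 2 = -270 - 2 = -272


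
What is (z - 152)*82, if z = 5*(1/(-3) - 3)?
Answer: -41492/3 ≈ -13831.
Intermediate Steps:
z = -50/3 (z = 5*(-⅓ - 3) = 5*(-10/3) = -50/3 ≈ -16.667)
(z - 152)*82 = (-50/3 - 152)*82 = -506/3*82 = -41492/3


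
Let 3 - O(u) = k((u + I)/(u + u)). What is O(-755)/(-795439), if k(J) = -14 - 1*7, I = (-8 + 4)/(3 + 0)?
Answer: -24/795439 ≈ -3.0172e-5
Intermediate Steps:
I = -4/3 ≈ -1.3333
k(J) = -21 (k(J) = -14 - 7 = -21)
O(u) = 24 (O(u) = 3 - 1*(-21) = 3 + 21 = 24)
O(-755)/(-795439) = 24/(-795439) = 24*(-1/795439) = -24/795439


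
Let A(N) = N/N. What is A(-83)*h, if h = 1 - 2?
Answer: -1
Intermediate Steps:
A(N) = 1
h = -1
A(-83)*h = 1*(-1) = -1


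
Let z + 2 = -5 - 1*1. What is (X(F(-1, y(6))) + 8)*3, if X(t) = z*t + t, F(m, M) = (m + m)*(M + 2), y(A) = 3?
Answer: 234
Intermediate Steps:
z = -8 (z = -2 + (-5 - 1*1) = -2 + (-5 - 1) = -2 - 6 = -8)
F(m, M) = 2*m*(2 + M) (F(m, M) = (2*m)*(2 + M) = 2*m*(2 + M))
X(t) = -7*t (X(t) = -8*t + t = -7*t)
(X(F(-1, y(6))) + 8)*3 = (-14*(-1)*(2 + 3) + 8)*3 = (-14*(-1)*5 + 8)*3 = (-7*(-10) + 8)*3 = (70 + 8)*3 = 78*3 = 234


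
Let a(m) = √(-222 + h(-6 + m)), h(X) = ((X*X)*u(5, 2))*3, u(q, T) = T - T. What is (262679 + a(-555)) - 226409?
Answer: 36270 + I*√222 ≈ 36270.0 + 14.9*I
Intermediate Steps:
u(q, T) = 0
h(X) = 0 (h(X) = ((X*X)*0)*3 = (X²*0)*3 = 0*3 = 0)
a(m) = I*√222 (a(m) = √(-222 + 0) = √(-222) = I*√222)
(262679 + a(-555)) - 226409 = (262679 + I*√222) - 226409 = 36270 + I*√222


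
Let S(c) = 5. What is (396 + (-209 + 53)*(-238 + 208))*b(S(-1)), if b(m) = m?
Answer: 25380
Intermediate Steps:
(396 + (-209 + 53)*(-238 + 208))*b(S(-1)) = (396 + (-209 + 53)*(-238 + 208))*5 = (396 - 156*(-30))*5 = (396 + 4680)*5 = 5076*5 = 25380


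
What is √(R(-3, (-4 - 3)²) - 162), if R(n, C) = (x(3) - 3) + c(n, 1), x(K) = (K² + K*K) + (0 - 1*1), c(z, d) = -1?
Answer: I*√149 ≈ 12.207*I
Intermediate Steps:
x(K) = -1 + 2*K² (x(K) = (K² + K²) + (0 - 1) = 2*K² - 1 = -1 + 2*K²)
R(n, C) = 13 (R(n, C) = ((-1 + 2*3²) - 3) - 1 = ((-1 + 2*9) - 3) - 1 = ((-1 + 18) - 3) - 1 = (17 - 3) - 1 = 14 - 1 = 13)
√(R(-3, (-4 - 3)²) - 162) = √(13 - 162) = √(-149) = I*√149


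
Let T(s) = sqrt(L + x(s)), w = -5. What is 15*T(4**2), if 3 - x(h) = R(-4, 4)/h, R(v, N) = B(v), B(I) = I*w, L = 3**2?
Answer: 15*sqrt(43)/2 ≈ 49.181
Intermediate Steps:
L = 9
B(I) = -5*I (B(I) = I*(-5) = -5*I)
R(v, N) = -5*v
x(h) = 3 - 20/h (x(h) = 3 - (-5*(-4))/h = 3 - 20/h)
T(s) = sqrt(12 - 20/s) (T(s) = sqrt(9 + (3 - 20/s)) = sqrt(12 - 20/s))
15*T(4**2) = 15*(2*sqrt(3 - 5/(4**2))) = 15*(2*sqrt(3 - 5/16)) = 15*(2*sqrt(43/16)) = 15*(2*(sqrt(43)/4)) = 15*(sqrt(43)/2) = 15*sqrt(43)/2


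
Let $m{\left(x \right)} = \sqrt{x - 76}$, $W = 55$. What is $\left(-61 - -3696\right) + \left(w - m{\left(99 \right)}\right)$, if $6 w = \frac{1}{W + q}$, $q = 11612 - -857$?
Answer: $\frac{273148441}{75144} - \sqrt{23} \approx 3630.2$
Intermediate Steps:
$q = 12469$ ($q = 11612 + 857 = 12469$)
$m{\left(x \right)} = \sqrt{-76 + x}$
$w = \frac{1}{75144}$ ($w = \frac{1}{6 \left(55 + 12469\right)} = \frac{1}{6 \cdot 12524} = \frac{1}{6} \cdot \frac{1}{12524} = \frac{1}{75144} \approx 1.3308 \cdot 10^{-5}$)
$\left(-61 - -3696\right) + \left(w - m{\left(99 \right)}\right) = \left(-61 - -3696\right) + \left(\frac{1}{75144} - \sqrt{-76 + 99}\right) = \left(-61 + 3696\right) + \left(\frac{1}{75144} - \sqrt{23}\right) = 3635 + \left(\frac{1}{75144} - \sqrt{23}\right) = \frac{273148441}{75144} - \sqrt{23}$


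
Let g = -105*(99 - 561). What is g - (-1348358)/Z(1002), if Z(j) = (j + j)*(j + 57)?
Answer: 308236577/6354 ≈ 48511.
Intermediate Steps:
g = 48510 (g = -105*(-462) = 48510)
Z(j) = 2*j*(57 + j) (Z(j) = (2*j)*(57 + j) = 2*j*(57 + j))
g - (-1348358)/Z(1002) = 48510 - (-1348358)/(2*1002*(57 + 1002)) = 48510 - (-1348358)/(2*1002*1059) = 48510 - (-1348358)/2122236 = 48510 - 1*(-4037/6354) = 48510 + 4037/6354 = 308236577/6354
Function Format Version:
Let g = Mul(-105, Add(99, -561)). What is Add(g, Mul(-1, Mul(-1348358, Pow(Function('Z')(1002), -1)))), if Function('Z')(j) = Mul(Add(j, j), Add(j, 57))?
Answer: Rational(308236577, 6354) ≈ 48511.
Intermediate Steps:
g = 48510 (g = Mul(-105, -462) = 48510)
Function('Z')(j) = Mul(2, j, Add(57, j)) (Function('Z')(j) = Mul(Mul(2, j), Add(57, j)) = Mul(2, j, Add(57, j)))
Add(g, Mul(-1, Mul(-1348358, Pow(Function('Z')(1002), -1)))) = Add(48510, Mul(-1, Mul(-1348358, Pow(Mul(2, 1002, Add(57, 1002)), -1)))) = Add(48510, Mul(-1, Mul(-1348358, Pow(Mul(2, 1002, 1059), -1)))) = Add(48510, Mul(-1, Mul(-1348358, Pow(2122236, -1)))) = Add(48510, Mul(-1, Mul(-1348358, Rational(1, 2122236)))) = Add(48510, Mul(-1, Rational(-4037, 6354))) = Add(48510, Rational(4037, 6354)) = Rational(308236577, 6354)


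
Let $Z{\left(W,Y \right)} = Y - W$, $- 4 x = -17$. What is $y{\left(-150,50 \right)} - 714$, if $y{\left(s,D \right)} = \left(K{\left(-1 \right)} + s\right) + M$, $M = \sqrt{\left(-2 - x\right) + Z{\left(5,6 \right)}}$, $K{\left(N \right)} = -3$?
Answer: $-867 + \frac{i \sqrt{21}}{2} \approx -867.0 + 2.2913 i$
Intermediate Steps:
$x = \frac{17}{4}$ ($x = \left(- \frac{1}{4}\right) \left(-17\right) = \frac{17}{4} \approx 4.25$)
$M = \frac{i \sqrt{21}}{2}$ ($M = \sqrt{\left(-2 - \frac{17}{4}\right) + \left(6 - 5\right)} = \sqrt{- \frac{25}{4} + 1} = \sqrt{- \frac{21}{4}} = \frac{i \sqrt{21}}{2} \approx 2.2913 i$)
$y{\left(s,D \right)} = -3 + s + \frac{i \sqrt{21}}{2}$ ($y{\left(s,D \right)} = \left(-3 + s\right) + \frac{i \sqrt{21}}{2} = -3 + s + \frac{i \sqrt{21}}{2}$)
$y{\left(-150,50 \right)} - 714 = \left(-3 - 150 + \frac{i \sqrt{21}}{2}\right) - 714 = \left(-153 + \frac{i \sqrt{21}}{2}\right) - 714 = -867 + \frac{i \sqrt{21}}{2}$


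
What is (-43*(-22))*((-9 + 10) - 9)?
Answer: -7568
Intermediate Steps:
(-43*(-22))*((-9 + 10) - 9) = 946*(1 - 9) = 946*(-8) = -7568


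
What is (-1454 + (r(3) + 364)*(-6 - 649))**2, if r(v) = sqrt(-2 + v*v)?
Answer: 57542539051 + 314234940*sqrt(7) ≈ 5.8374e+10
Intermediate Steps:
r(v) = sqrt(-2 + v**2)
(-1454 + (r(3) + 364)*(-6 - 649))**2 = (-1454 + (sqrt(-2 + 3**2) + 364)*(-6 - 649))**2 = (-1454 + (sqrt(-2 + 9) + 364)*(-655))**2 = (-1454 + (sqrt(7) + 364)*(-655))**2 = (-1454 + (364 + sqrt(7))*(-655))**2 = (-1454 + (-238420 - 655*sqrt(7)))**2 = (-239874 - 655*sqrt(7))**2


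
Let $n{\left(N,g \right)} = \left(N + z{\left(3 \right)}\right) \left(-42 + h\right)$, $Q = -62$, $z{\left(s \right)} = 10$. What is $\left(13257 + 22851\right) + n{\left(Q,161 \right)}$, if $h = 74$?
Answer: $34444$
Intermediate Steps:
$n{\left(N,g \right)} = 320 + 32 N$ ($n{\left(N,g \right)} = \left(N + 10\right) \left(-42 + 74\right) = \left(10 + N\right) 32 = 320 + 32 N$)
$\left(13257 + 22851\right) + n{\left(Q,161 \right)} = \left(13257 + 22851\right) + \left(320 + 32 \left(-62\right)\right) = 36108 + \left(320 - 1984\right) = 36108 - 1664 = 34444$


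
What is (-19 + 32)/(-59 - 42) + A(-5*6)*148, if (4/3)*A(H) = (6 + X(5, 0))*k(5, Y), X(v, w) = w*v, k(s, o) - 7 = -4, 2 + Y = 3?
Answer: 201785/101 ≈ 1997.9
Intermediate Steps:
Y = 1 (Y = -2 + 3 = 1)
k(s, o) = 3 (k(s, o) = 7 - 4 = 3)
X(v, w) = v*w
A(H) = 27/2 (A(H) = 3*((6 + 5*0)*3)/4 = 3*((6 + 0)*3)/4 = 3*(6*3)/4 = (3/4)*18 = 27/2)
(-19 + 32)/(-59 - 42) + A(-5*6)*148 = (-19 + 32)/(-59 - 42) + (27/2)*148 = 13/(-101) + 1998 = 13*(-1/101) + 1998 = -13/101 + 1998 = 201785/101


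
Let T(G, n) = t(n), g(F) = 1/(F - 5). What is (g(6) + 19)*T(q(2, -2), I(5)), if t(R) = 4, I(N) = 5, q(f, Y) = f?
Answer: 80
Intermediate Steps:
g(F) = 1/(-5 + F)
T(G, n) = 4
(g(6) + 19)*T(q(2, -2), I(5)) = (1/(-5 + 6) + 19)*4 = (1/1 + 19)*4 = (1 + 19)*4 = 20*4 = 80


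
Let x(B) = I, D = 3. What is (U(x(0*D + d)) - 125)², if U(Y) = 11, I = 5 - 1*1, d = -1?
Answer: 12996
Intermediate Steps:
I = 4 (I = 5 - 1 = 4)
x(B) = 4
(U(x(0*D + d)) - 125)² = (11 - 125)² = (-114)² = 12996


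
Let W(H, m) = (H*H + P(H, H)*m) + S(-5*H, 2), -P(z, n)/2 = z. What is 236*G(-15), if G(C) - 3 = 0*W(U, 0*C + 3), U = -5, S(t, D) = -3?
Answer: 708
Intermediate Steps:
P(z, n) = -2*z
W(H, m) = -3 + H² - 2*H*m (W(H, m) = (H*H + (-2*H)*m) - 3 = (H² - 2*H*m) - 3 = -3 + H² - 2*H*m)
G(C) = 3 (G(C) = 3 + 0*(-3 + (-5)² - 2*(-5)*(0*C + 3)) = 3 + 0*(-3 + 25 - 2*(-5)*(0 + 3)) = 3 + 0*(-3 + 25 - 2*(-5)*3) = 3 + 0*(-3 + 25 + 30) = 3 + 0*52 = 3 + 0 = 3)
236*G(-15) = 236*3 = 708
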